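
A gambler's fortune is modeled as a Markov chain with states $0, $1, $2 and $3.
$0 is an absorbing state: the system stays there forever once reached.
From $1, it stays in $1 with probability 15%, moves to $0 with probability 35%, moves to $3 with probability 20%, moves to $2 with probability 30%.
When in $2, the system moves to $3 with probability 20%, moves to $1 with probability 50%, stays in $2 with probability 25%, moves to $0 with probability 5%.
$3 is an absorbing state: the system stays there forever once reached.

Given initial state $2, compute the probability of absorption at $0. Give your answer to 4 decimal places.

Let h(s) be the probability of absorption at $0 starting from transient state s. Then h($0) = 1 and h($3) = 0. By first-step analysis:
h($1) = 0.35·1 + 0.15·h($1) + 0.3·h($2) + 0.2·0
h($2) = 0.05·1 + 0.5·h($1) + 0.25·h($2) + 0.2·0
Solving: h($1) = 0.5692, h($2) = 0.4462.
Starting from $2, the probability is 0.4462.

0.4462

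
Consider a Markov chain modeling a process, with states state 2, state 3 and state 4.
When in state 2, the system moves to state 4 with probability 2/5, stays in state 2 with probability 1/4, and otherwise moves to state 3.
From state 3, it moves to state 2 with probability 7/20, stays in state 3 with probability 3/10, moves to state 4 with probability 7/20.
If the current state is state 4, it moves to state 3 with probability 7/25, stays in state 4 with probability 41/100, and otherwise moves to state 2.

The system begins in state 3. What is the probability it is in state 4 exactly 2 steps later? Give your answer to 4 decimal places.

0.3885

Sum over the intermediate state after 1 step:
P = P(state 3→state 2)·P(state 2→state 4) + P(state 3→state 3)·P(state 3→state 4) + P(state 3→state 4)·P(state 4→state 4)
  = 0.35×0.4 + 0.3×0.35 + 0.35×0.41
  = 0.1400 + 0.1050 + 0.1435 = 0.3885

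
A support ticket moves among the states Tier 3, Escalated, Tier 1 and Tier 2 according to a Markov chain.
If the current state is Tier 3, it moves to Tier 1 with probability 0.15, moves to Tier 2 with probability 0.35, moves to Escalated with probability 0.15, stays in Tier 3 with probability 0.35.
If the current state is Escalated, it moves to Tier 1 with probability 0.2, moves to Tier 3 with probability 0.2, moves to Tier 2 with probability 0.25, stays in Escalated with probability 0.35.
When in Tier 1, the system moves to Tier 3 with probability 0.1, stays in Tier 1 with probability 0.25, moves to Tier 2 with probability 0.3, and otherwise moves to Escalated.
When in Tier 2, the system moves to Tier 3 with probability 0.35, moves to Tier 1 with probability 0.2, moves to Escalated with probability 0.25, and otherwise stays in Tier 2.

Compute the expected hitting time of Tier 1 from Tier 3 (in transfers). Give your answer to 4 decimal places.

5.7011

Let t(s) be the expected number of transfers to first reach Tier 1 from state s, with t(Tier 1) = 0. Conditioning on the first transfer:
t(Tier 3) = 1 + 0.35·t(Tier 3) + 0.15·t(Escalated) + 0.35·t(Tier 2)
t(Escalated) = 1 + 0.2·t(Tier 3) + 0.35·t(Escalated) + 0.25·t(Tier 2)
t(Tier 2) = 1 + 0.35·t(Tier 3) + 0.25·t(Escalated) + 0.2·t(Tier 2)
Solving: t(Tier 3) = 5.7011, t(Escalated) = 5.3793, t(Tier 2) = 5.4253.
Expected transfers from Tier 3 to Tier 1: 5.7011.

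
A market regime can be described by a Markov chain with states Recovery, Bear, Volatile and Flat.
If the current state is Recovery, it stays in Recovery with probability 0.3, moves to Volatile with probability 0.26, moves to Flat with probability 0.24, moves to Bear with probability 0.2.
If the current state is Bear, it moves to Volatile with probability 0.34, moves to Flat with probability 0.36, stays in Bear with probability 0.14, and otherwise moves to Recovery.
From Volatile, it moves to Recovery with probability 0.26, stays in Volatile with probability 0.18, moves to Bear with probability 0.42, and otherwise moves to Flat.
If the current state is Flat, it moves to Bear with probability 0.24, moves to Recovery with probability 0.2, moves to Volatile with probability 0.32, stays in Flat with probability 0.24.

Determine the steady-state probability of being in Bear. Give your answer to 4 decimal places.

0.2545

Let the stationary distribution be π with π = πP and π_1 + π_2 + π_3 + π_4 = 1.
π_1 = 0.3·π_1 + 0.16·π_2 + 0.26·π_3 + 0.2·π_4
π_2 = 0.2·π_1 + 0.14·π_2 + 0.42·π_3 + 0.24·π_4
π_3 = 0.26·π_1 + 0.34·π_2 + 0.18·π_3 + 0.32·π_4
Solving with the normalization constraint gives π = (0.2291, 0.2545, 0.2731, 0.2432).
So the stationary probability of Bear is 0.2545.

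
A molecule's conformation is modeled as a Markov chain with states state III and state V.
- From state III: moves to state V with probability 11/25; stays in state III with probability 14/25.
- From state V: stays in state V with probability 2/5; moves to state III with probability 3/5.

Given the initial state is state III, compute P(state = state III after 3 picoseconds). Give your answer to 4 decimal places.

Propagate the distribution vector 3 picoseconds from state III.
After 0 picoseconds: (1.0000, 0.0000)
After 1 picosecond: (0.5600, 0.4400)
After 2 picoseconds: (0.5776, 0.4224)
After 3 picoseconds: (0.5769, 0.4231)
P(in state III after 3 picoseconds) = 0.5769

0.5769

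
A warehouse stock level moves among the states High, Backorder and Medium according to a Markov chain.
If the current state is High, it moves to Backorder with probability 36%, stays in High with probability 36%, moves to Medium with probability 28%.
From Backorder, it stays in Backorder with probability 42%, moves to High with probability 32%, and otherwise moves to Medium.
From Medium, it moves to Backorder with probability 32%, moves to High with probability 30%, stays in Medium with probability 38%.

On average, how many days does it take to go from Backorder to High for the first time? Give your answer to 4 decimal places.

Let t(s) be the expected number of days to first reach High from state s, with t(High) = 0. Conditioning on the first day:
t(Backorder) = 1 + 0.42·t(Backorder) + 0.26·t(Medium)
t(Medium) = 1 + 0.32·t(Backorder) + 0.38·t(Medium)
Solving: t(Backorder) = 3.1838, t(Medium) = 3.2562.
Expected days from Backorder to High: 3.1838.

3.1838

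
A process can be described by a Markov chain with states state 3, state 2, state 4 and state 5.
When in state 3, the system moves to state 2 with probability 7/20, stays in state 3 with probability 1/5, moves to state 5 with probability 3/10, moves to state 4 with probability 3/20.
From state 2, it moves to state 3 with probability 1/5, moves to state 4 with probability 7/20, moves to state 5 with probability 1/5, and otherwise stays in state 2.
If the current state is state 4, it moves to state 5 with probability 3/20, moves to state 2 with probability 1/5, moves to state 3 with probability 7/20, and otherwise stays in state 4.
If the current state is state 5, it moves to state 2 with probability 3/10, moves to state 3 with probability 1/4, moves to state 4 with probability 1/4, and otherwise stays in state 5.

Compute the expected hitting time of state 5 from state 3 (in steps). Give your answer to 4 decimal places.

4.2558

Let t(s) be the expected number of steps to first reach state 5 from state s, with t(state 5) = 0. Conditioning on the first step:
t(state 3) = 1 + 0.2·t(state 3) + 0.35·t(state 2) + 0.15·t(state 4)
t(state 2) = 1 + 0.2·t(state 3) + 0.25·t(state 2) + 0.35·t(state 4)
t(state 4) = 1 + 0.35·t(state 3) + 0.2·t(state 2) + 0.3·t(state 4)
Solving: t(state 3) = 4.2558, t(state 2) = 4.7630, t(state 4) = 4.9173.
Expected steps from state 3 to state 5: 4.2558.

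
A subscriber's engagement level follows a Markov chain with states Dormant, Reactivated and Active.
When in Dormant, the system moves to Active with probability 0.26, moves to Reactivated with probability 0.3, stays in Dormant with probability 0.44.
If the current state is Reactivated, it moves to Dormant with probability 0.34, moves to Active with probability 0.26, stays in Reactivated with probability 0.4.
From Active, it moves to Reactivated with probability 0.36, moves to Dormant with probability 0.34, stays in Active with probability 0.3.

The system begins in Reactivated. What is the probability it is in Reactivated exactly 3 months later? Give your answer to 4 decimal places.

0.3518

Propagate the distribution vector 3 months from Reactivated.
After 0 months: (0.0000, 1.0000, 0.0000)
After 1 month: (0.3400, 0.4000, 0.2600)
After 2 months: (0.3740, 0.3556, 0.2704)
After 3 months: (0.3774, 0.3518, 0.2708)
P(in Reactivated after 3 months) = 0.3518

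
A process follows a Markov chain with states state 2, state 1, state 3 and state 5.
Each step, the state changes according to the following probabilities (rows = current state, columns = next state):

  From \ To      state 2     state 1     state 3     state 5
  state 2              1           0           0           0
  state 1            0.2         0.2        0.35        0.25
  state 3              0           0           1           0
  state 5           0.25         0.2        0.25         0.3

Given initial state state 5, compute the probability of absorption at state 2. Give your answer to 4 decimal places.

Let h(s) be the probability of absorption at state 2 starting from transient state s. Then h(state 2) = 1 and h(state 3) = 0. By first-step analysis:
h(state 1) = 0.2·1 + 0.2·h(state 1) + 0.35·0 + 0.25·h(state 5)
h(state 5) = 0.25·1 + 0.2·h(state 1) + 0.25·0 + 0.3·h(state 5)
Solving: h(state 1) = 0.3971, h(state 5) = 0.4706.
Starting from state 5, the probability is 0.4706.

0.4706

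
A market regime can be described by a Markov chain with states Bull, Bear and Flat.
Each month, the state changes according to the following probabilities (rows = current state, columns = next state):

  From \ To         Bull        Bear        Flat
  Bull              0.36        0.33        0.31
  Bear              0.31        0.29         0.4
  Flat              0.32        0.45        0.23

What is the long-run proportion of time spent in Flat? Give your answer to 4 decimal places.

0.3165

Let the stationary distribution be π with π = πP and π_1 + π_2 + π_3 = 1.
π_1 = 0.36·π_1 + 0.31·π_2 + 0.32·π_3
π_2 = 0.33·π_1 + 0.29·π_2 + 0.45·π_3
Solving with the normalization constraint gives π = (0.3296, 0.3538, 0.3165).
So the stationary probability of Flat is 0.3165.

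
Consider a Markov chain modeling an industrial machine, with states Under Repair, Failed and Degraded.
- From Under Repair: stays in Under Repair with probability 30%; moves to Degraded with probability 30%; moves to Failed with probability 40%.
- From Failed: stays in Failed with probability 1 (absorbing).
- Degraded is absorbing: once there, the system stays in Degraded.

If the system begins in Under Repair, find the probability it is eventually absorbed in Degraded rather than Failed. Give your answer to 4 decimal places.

Let h(s) be the probability of absorption at Degraded starting from transient state s. Then h(Degraded) = 1 and h(Failed) = 0. By first-step analysis:
h(Under Repair) = 0.3·h(Under Repair) + 0.4·0 + 0.3·1
Solving: h(Under Repair) = 0.4286.
Starting from Under Repair, the probability is 0.4286.

0.4286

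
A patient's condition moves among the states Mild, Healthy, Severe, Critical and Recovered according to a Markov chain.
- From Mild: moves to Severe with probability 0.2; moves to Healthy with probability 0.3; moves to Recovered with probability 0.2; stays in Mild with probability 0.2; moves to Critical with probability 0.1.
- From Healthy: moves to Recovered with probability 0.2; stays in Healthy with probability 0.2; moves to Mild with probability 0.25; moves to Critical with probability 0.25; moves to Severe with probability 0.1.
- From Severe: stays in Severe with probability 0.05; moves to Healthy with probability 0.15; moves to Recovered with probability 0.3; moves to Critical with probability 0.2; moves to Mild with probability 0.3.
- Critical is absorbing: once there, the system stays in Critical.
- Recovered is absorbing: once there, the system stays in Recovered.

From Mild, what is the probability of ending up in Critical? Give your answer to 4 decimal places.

Let h(s) be the probability of absorption at Critical starting from transient state s. Then h(Critical) = 1 and h(Recovered) = 0. By first-step analysis:
h(Mild) = 0.2·h(Mild) + 0.3·h(Healthy) + 0.2·h(Severe) + 0.1·1 + 0.2·0
h(Healthy) = 0.25·h(Mild) + 0.2·h(Healthy) + 0.1·h(Severe) + 0.25·1 + 0.2·0
h(Severe) = 0.3·h(Mild) + 0.15·h(Healthy) + 0.05·h(Severe) + 0.2·1 + 0.3·0
Solving: h(Mild) = 0.4155, h(Healthy) = 0.4948, h(Severe) = 0.4199.
Starting from Mild, the probability is 0.4155.

0.4155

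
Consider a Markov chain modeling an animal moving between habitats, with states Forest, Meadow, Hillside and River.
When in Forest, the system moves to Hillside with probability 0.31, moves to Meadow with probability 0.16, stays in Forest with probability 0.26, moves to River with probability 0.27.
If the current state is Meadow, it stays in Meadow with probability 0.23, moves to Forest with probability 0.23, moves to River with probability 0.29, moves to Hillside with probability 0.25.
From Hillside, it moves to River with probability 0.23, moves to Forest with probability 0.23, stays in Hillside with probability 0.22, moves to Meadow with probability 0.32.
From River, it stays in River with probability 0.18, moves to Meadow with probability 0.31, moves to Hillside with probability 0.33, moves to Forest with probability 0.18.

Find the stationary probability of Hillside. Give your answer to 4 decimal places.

0.2746

Let the stationary distribution be π with π = πP and π_1 + π_2 + π_3 + π_4 = 1.
π_1 = 0.26·π_1 + 0.23·π_2 + 0.23·π_3 + 0.18·π_4
π_2 = 0.16·π_1 + 0.23·π_2 + 0.32·π_3 + 0.31·π_4
π_3 = 0.31·π_1 + 0.25·π_2 + 0.22·π_3 + 0.33·π_4
Solving with the normalization constraint gives π = (0.2246, 0.2584, 0.2746, 0.2424).
So the stationary probability of Hillside is 0.2746.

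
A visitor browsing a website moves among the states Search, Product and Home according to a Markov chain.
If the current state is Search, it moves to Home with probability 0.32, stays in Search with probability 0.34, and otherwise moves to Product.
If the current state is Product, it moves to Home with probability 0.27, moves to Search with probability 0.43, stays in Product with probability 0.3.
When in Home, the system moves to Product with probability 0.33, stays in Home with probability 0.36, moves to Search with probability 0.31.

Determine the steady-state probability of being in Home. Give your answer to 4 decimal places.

0.3165

Let the stationary distribution be π with π = πP and π_1 + π_2 + π_3 = 1.
π_1 = 0.34·π_1 + 0.43·π_2 + 0.31·π_3
π_2 = 0.34·π_1 + 0.3·π_2 + 0.33·π_3
Solving with the normalization constraint gives π = (0.3597, 0.3239, 0.3165).
So the stationary probability of Home is 0.3165.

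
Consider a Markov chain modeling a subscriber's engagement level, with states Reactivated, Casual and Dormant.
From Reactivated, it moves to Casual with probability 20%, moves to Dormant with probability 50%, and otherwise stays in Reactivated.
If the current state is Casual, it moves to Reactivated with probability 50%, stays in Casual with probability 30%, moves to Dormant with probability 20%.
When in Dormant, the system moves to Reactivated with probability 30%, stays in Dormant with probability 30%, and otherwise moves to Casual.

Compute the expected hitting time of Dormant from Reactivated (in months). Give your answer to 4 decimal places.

Let t(s) be the expected number of months to first reach Dormant from state s, with t(Dormant) = 0. Conditioning on the first month:
t(Reactivated) = 1 + 0.3·t(Reactivated) + 0.2·t(Casual)
t(Casual) = 1 + 0.5·t(Reactivated) + 0.3·t(Casual)
Solving: t(Reactivated) = 2.3077, t(Casual) = 3.0769.
Expected months from Reactivated to Dormant: 2.3077.

2.3077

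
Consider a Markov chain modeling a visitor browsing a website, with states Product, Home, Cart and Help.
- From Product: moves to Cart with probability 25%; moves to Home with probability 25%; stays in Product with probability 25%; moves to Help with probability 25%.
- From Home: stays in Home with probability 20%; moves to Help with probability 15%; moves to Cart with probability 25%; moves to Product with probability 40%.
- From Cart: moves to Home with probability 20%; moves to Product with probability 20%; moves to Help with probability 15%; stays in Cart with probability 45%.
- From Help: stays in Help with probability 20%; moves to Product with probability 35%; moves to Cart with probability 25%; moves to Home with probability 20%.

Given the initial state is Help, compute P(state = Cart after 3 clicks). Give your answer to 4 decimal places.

0.3100

Propagate the distribution vector 3 clicks from Help.
After 0 clicks: (0.0000, 0.0000, 0.0000, 1.0000)
After 1 click: (0.3500, 0.2000, 0.2500, 0.2000)
After 2 clicks: (0.2875, 0.2175, 0.3000, 0.1950)
After 3 clicks: (0.2871, 0.2144, 0.3100, 0.1885)
P(in Cart after 3 clicks) = 0.3100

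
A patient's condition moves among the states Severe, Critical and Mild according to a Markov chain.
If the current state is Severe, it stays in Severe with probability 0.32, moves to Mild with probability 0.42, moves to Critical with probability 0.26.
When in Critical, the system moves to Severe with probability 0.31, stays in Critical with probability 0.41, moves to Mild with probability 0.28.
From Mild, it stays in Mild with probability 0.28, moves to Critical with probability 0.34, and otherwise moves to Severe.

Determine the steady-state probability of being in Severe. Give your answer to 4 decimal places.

Let the stationary distribution be π with π = πP and π_1 + π_2 + π_3 = 1.
π_1 = 0.32·π_1 + 0.31·π_2 + 0.38·π_3
π_2 = 0.26·π_1 + 0.41·π_2 + 0.34·π_3
Solving with the normalization constraint gives π = (0.3363, 0.3367, 0.3271).
So the stationary probability of Severe is 0.3363.

0.3363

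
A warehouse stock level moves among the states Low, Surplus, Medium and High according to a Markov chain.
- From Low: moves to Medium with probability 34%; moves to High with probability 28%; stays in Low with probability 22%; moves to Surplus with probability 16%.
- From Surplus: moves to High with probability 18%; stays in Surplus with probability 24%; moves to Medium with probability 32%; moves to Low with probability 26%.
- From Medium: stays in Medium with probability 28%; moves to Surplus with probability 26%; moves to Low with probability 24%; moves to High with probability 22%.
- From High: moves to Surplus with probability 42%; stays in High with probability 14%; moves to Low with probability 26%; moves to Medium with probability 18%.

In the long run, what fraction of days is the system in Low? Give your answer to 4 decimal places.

0.2445

Let the stationary distribution be π with π = πP and π_1 + π_2 + π_3 + π_4 = 1.
π_1 = 0.22·π_1 + 0.26·π_2 + 0.24·π_3 + 0.26·π_4
π_2 = 0.16·π_1 + 0.24·π_2 + 0.26·π_3 + 0.42·π_4
π_3 = 0.34·π_1 + 0.32·π_2 + 0.28·π_3 + 0.18·π_4
Solving with the normalization constraint gives π = (0.2445, 0.2635, 0.2845, 0.2075).
So the stationary probability of Low is 0.2445.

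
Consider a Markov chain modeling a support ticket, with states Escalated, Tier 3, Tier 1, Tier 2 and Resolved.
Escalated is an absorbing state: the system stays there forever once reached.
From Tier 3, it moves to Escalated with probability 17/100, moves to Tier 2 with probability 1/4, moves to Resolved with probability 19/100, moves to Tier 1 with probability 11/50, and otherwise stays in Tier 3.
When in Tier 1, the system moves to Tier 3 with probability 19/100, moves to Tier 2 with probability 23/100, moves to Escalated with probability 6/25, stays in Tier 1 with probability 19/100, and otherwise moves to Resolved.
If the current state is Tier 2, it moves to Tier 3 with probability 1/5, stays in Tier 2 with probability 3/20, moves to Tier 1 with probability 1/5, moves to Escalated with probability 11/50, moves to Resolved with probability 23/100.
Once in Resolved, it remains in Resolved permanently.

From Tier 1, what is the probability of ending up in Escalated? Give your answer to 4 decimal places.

Let h(s) be the probability of absorption at Escalated starting from transient state s. Then h(Escalated) = 1 and h(Resolved) = 0. By first-step analysis:
h(Tier 3) = 0.17·1 + 0.17·h(Tier 3) + 0.22·h(Tier 1) + 0.25·h(Tier 2) + 0.19·0
h(Tier 1) = 0.24·1 + 0.19·h(Tier 3) + 0.19·h(Tier 1) + 0.23·h(Tier 2) + 0.15·0
h(Tier 2) = 0.22·1 + 0.2·h(Tier 3) + 0.2·h(Tier 1) + 0.15·h(Tier 2) + 0.23·0
Solving: h(Tier 3) = 0.5068, h(Tier 1) = 0.5599, h(Tier 2) = 0.5098.
Starting from Tier 1, the probability is 0.5599.

0.5599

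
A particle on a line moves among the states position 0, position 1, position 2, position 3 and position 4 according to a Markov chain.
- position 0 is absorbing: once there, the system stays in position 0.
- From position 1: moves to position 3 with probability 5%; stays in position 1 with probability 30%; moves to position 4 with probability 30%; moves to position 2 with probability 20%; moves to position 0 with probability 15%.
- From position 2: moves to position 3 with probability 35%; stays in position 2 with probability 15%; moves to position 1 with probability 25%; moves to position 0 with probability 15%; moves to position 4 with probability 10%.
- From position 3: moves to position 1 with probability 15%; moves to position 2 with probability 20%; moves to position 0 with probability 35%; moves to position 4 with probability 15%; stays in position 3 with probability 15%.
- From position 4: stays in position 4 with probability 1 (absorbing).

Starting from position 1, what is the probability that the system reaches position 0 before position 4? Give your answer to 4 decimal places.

Let h(s) be the probability of absorption at position 0 starting from transient state s. Then h(position 0) = 1 and h(position 4) = 0. By first-step analysis:
h(position 1) = 0.15·1 + 0.3·h(position 1) + 0.2·h(position 2) + 0.05·h(position 3) + 0.3·0
h(position 2) = 0.15·1 + 0.25·h(position 1) + 0.15·h(position 2) + 0.35·h(position 3) + 0.1·0
h(position 3) = 0.35·1 + 0.15·h(position 1) + 0.2·h(position 2) + 0.15·h(position 3) + 0.15·0
Solving: h(position 1) = 0.4160, h(position 2) = 0.5521, h(position 3) = 0.6151.
Starting from position 1, the probability is 0.4160.

0.4160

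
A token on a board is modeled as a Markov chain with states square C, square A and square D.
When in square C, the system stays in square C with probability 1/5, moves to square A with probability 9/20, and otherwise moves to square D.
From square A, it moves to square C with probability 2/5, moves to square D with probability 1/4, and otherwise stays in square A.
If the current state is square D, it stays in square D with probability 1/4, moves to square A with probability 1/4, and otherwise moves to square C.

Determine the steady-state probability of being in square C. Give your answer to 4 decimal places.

Let the stationary distribution be π with π = πP and π_1 + π_2 + π_3 = 1.
π_1 = 0.2·π_1 + 0.4·π_2 + 0.5·π_3
π_2 = 0.45·π_1 + 0.35·π_2 + 0.25·π_3
Solving with the normalization constraint gives π = (0.3571, 0.3571, 0.2857).
So the stationary probability of square C is 0.3571.

0.3571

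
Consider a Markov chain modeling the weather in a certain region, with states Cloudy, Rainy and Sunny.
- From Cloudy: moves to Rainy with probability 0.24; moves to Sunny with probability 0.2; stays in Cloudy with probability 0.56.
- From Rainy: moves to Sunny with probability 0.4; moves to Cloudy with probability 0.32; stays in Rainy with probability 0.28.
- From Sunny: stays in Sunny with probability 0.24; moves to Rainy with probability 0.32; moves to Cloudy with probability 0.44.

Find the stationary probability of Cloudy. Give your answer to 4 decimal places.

0.4629

Let the stationary distribution be π with π = πP and π_1 + π_2 + π_3 = 1.
π_1 = 0.56·π_1 + 0.32·π_2 + 0.44·π_3
π_2 = 0.24·π_1 + 0.28·π_2 + 0.32·π_3
Solving with the normalization constraint gives π = (0.4629, 0.2721, 0.2650).
So the stationary probability of Cloudy is 0.4629.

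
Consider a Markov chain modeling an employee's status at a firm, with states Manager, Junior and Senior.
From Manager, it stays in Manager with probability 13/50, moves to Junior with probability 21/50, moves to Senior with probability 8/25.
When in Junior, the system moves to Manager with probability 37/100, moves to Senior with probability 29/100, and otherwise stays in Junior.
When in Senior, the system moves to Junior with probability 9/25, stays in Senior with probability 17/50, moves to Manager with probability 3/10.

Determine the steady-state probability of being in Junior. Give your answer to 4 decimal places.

Let the stationary distribution be π with π = πP and π_1 + π_2 + π_3 = 1.
π_1 = 0.26·π_1 + 0.37·π_2 + 0.3·π_3
π_2 = 0.42·π_1 + 0.34·π_2 + 0.36·π_3
Solving with the normalization constraint gives π = (0.3135, 0.3714, 0.3152).
So the stationary probability of Junior is 0.3714.

0.3714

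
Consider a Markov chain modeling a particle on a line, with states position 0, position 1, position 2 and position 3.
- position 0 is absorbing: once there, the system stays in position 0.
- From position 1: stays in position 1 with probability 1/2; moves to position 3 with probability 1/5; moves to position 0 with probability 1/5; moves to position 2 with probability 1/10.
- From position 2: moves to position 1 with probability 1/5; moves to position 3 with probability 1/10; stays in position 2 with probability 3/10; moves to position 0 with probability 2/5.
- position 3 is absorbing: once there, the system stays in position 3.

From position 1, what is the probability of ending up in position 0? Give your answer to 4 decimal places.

0.5455

Let h(s) be the probability of absorption at position 0 starting from transient state s. Then h(position 0) = 1 and h(position 3) = 0. By first-step analysis:
h(position 1) = 0.2·1 + 0.5·h(position 1) + 0.1·h(position 2) + 0.2·0
h(position 2) = 0.4·1 + 0.2·h(position 1) + 0.3·h(position 2) + 0.1·0
Solving: h(position 1) = 0.5455, h(position 2) = 0.7273.
Starting from position 1, the probability is 0.5455.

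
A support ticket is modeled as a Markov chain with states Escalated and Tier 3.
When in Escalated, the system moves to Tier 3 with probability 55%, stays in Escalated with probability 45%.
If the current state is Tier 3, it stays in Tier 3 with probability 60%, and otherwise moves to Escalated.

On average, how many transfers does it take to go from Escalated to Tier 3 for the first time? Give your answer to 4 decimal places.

Let t(s) be the expected number of transfers to first reach Tier 3 from state s, with t(Tier 3) = 0. Conditioning on the first transfer:
t(Escalated) = 1 + 0.45·t(Escalated)
Solving: t(Escalated) = 1.8182.
Expected transfers from Escalated to Tier 3: 1.8182.

1.8182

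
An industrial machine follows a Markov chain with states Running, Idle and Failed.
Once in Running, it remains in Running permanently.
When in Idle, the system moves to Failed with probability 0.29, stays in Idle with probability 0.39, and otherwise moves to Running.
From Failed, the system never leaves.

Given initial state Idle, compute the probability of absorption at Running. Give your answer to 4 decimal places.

Let h(s) be the probability of absorption at Running starting from transient state s. Then h(Running) = 1 and h(Failed) = 0. By first-step analysis:
h(Idle) = 0.32·1 + 0.39·h(Idle) + 0.29·0
Solving: h(Idle) = 0.5246.
Starting from Idle, the probability is 0.5246.

0.5246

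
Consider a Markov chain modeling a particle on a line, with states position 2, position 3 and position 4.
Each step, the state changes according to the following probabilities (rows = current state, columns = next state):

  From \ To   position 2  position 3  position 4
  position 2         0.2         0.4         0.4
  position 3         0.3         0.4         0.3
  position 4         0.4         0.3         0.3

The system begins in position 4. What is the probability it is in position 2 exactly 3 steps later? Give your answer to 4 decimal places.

Propagate the distribution vector 3 steps from position 4.
After 0 steps: (0.0000, 0.0000, 1.0000)
After 1 step: (0.4000, 0.3000, 0.3000)
After 2 steps: (0.2900, 0.3700, 0.3400)
After 3 steps: (0.3050, 0.3660, 0.3290)
P(in position 2 after 3 steps) = 0.3050

0.3050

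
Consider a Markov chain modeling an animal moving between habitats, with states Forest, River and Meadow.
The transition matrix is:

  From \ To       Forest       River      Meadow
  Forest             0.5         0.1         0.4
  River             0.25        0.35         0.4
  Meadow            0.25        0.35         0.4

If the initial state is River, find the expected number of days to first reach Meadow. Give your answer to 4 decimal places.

Let t(s) be the expected number of days to first reach Meadow from state s, with t(Meadow) = 0. Conditioning on the first day:
t(Forest) = 1 + 0.5·t(Forest) + 0.1·t(River)
t(River) = 1 + 0.25·t(Forest) + 0.35·t(River)
Solving: t(Forest) = 2.5000, t(River) = 2.5000.
Expected days from River to Meadow: 2.5000.

2.5000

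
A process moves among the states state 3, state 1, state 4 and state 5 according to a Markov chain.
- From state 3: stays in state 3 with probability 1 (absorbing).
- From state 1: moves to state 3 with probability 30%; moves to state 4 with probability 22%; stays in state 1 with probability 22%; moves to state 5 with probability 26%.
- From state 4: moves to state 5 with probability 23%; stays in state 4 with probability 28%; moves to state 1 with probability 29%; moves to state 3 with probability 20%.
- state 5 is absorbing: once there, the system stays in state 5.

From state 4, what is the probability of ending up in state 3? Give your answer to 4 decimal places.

Let h(s) be the probability of absorption at state 3 starting from transient state s. Then h(state 3) = 1 and h(state 5) = 0. By first-step analysis:
h(state 1) = 0.3·1 + 0.22·h(state 1) + 0.22·h(state 4) + 0.26·0
h(state 4) = 0.2·1 + 0.29·h(state 1) + 0.28·h(state 4) + 0.23·0
Solving: h(state 1) = 0.5223, h(state 4) = 0.4881.
Starting from state 4, the probability is 0.4881.

0.4881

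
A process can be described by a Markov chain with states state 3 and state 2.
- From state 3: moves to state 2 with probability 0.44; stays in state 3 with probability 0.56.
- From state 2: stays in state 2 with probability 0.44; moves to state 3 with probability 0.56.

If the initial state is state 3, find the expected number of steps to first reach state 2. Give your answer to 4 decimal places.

Let t(s) be the expected number of steps to first reach state 2 from state s, with t(state 2) = 0. Conditioning on the first step:
t(state 3) = 1 + 0.56·t(state 3)
Solving: t(state 3) = 2.2727.
Expected steps from state 3 to state 2: 2.2727.

2.2727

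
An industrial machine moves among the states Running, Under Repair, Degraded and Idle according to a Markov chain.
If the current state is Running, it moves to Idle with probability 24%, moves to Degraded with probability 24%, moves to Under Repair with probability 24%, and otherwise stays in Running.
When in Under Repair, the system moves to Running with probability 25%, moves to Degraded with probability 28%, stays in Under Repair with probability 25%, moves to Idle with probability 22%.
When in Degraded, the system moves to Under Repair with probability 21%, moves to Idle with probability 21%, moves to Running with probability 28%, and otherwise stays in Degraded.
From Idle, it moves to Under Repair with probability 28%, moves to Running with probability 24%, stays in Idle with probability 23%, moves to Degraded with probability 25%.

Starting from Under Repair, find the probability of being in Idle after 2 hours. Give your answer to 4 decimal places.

Propagate the distribution vector 2 hours from Under Repair.
After 0 hours: (0.0000, 1.0000, 0.0000, 0.0000)
After 1 hour: (0.2500, 0.2500, 0.2800, 0.2200)
After 2 hours: (0.2637, 0.2429, 0.2690, 0.2244)
P(in Idle after 2 hours) = 0.2244

0.2244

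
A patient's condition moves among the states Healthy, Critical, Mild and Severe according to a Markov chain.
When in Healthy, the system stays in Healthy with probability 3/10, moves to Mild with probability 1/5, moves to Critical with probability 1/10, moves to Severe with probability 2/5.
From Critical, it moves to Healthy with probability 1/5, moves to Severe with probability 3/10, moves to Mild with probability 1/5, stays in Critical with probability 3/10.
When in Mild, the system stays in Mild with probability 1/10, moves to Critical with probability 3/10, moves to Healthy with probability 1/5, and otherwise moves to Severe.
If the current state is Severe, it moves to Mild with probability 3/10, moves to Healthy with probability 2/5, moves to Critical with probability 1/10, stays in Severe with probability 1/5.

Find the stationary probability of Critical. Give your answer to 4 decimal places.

Let the stationary distribution be π with π = πP and π_1 + π_2 + π_3 + π_4 = 1.
π_1 = 0.3·π_1 + 0.2·π_2 + 0.2·π_3 + 0.4·π_4
π_2 = 0.1·π_1 + 0.3·π_2 + 0.3·π_3 + 0.1·π_4
π_3 = 0.2·π_1 + 0.2·π_2 + 0.1·π_3 + 0.3·π_4
Solving with the normalization constraint gives π = (0.2930, 0.1777, 0.2108, 0.3185).
So the stationary probability of Critical is 0.1777.

0.1777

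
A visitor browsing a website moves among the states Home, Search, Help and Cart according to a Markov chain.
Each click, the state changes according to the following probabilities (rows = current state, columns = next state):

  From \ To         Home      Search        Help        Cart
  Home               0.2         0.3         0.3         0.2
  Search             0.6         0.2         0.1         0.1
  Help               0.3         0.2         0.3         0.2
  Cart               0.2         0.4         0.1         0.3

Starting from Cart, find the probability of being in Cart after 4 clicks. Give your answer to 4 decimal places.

0.1916

Propagate the distribution vector 4 clicks from Cart.
After 0 clicks: (0.0000, 0.0000, 0.0000, 1.0000)
After 1 click: (0.2000, 0.4000, 0.1000, 0.3000)
After 2 clicks: (0.3700, 0.2800, 0.1600, 0.1900)
After 3 clicks: (0.3280, 0.2750, 0.2060, 0.1910)
After 4 clicks: (0.3306, 0.2710, 0.2068, 0.1916)
P(in Cart after 4 clicks) = 0.1916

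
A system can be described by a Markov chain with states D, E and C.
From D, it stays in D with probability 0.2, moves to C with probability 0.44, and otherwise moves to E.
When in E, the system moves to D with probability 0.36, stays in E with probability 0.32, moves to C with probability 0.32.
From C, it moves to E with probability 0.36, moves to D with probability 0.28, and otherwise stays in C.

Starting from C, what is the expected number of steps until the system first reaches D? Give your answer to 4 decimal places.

Let t(s) be the expected number of steps to first reach D from state s, with t(D) = 0. Conditioning on the first step:
t(E) = 1 + 0.32·t(E) + 0.32·t(C)
t(C) = 1 + 0.36·t(E) + 0.36·t(C)
Solving: t(E) = 3.0000, t(C) = 3.2500.
Expected steps from C to D: 3.2500.

3.2500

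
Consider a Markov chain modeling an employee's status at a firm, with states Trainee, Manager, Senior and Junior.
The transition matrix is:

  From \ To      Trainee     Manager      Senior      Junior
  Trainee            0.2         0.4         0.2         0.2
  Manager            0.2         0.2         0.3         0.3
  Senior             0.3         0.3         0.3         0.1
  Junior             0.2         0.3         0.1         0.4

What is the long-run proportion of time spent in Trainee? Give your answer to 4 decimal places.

Let the stationary distribution be π with π = πP and π_1 + π_2 + π_3 + π_4 = 1.
π_1 = 0.2·π_1 + 0.2·π_2 + 0.3·π_3 + 0.2·π_4
π_2 = 0.4·π_1 + 0.2·π_2 + 0.3·π_3 + 0.3·π_4
π_3 = 0.2·π_1 + 0.3·π_2 + 0.3·π_3 + 0.1·π_4
Solving with the normalization constraint gives π = (0.2226, 0.2930, 0.2261, 0.2584).
So the stationary probability of Trainee is 0.2226.

0.2226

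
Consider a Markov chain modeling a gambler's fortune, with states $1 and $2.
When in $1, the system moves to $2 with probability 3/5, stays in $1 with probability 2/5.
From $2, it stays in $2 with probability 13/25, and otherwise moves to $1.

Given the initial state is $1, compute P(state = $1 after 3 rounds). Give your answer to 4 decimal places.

Propagate the distribution vector 3 rounds from $1.
After 0 rounds: (1.0000, 0.0000)
After 1 round: (0.4000, 0.6000)
After 2 rounds: (0.4480, 0.5520)
After 3 rounds: (0.4442, 0.5558)
P(in $1 after 3 rounds) = 0.4442

0.4442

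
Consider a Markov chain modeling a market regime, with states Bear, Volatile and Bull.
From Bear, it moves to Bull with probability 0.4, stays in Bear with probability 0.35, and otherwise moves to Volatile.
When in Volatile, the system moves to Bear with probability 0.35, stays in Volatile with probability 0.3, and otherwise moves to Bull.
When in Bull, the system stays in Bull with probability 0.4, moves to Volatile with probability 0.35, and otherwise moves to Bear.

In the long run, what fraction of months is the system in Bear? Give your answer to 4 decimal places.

0.3115

Let the stationary distribution be π with π = πP and π_1 + π_2 + π_3 = 1.
π_1 = 0.35·π_1 + 0.35·π_2 + 0.25·π_3
π_2 = 0.25·π_1 + 0.3·π_2 + 0.35·π_3
Solving with the normalization constraint gives π = (0.3115, 0.3037, 0.3848).
So the stationary probability of Bear is 0.3115.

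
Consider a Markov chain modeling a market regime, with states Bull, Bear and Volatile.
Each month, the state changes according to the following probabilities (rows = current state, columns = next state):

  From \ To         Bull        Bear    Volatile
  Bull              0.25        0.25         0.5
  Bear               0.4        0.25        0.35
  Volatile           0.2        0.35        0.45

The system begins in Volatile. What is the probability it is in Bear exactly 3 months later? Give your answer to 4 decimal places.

0.2925

Propagate the distribution vector 3 months from Volatile.
After 0 months: (0.0000, 0.0000, 1.0000)
After 1 month: (0.2000, 0.3500, 0.4500)
After 2 months: (0.2800, 0.2950, 0.4250)
After 3 months: (0.2730, 0.2925, 0.4345)
P(in Bear after 3 months) = 0.2925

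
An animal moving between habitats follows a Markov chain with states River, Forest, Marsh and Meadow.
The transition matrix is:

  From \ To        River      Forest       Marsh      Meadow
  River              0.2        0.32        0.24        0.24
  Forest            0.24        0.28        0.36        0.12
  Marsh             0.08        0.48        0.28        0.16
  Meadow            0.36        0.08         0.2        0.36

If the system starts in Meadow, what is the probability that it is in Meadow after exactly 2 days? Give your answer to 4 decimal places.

0.2576

Propagate the distribution vector 2 days from Meadow.
After 0 days: (0.0000, 0.0000, 0.0000, 1.0000)
After 1 day: (0.3600, 0.0800, 0.2000, 0.3600)
After 2 days: (0.2368, 0.2624, 0.2432, 0.2576)
P(in Meadow after 2 days) = 0.2576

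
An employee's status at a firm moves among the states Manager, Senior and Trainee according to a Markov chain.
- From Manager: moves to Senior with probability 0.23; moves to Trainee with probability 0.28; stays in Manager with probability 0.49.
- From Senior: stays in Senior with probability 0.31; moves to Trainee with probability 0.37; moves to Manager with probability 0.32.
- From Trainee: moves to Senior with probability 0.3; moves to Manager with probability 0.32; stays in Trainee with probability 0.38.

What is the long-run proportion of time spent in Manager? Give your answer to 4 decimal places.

Let the stationary distribution be π with π = πP and π_1 + π_2 + π_3 = 1.
π_1 = 0.49·π_1 + 0.32·π_2 + 0.32·π_3
π_2 = 0.23·π_1 + 0.31·π_2 + 0.3·π_3
Solving with the normalization constraint gives π = (0.3855, 0.2758, 0.3387).
So the stationary probability of Manager is 0.3855.

0.3855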